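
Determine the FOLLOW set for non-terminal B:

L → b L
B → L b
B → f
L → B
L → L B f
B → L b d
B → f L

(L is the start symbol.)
{ $, 'b', 'f' }

To compute FOLLOW(B), find every occurrence of B on a right-hand side N → α B β: add FIRST(β) \ {ε}, and if β is empty or nullable also add FOLLOW(N). Iterate to a fixed point.

In L → B: B is at the end, add FOLLOW(L)
In L → L B f: B is followed by f, add FIRST(f) \ {ε} = { 'f' }

The FOLLOW sets referred to above (computed the same way, to a fixed point):
  FOLLOW(L) = { $, 'b', 'f' }

Taking the union: FOLLOW(B) = { $, 'b', 'f' }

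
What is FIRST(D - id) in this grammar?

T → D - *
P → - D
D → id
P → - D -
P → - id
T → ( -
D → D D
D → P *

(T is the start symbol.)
FIRST sets of the non-terminals involved (from the grammar, by fixed-point iteration):
  FIRST(D) = { '-', 'id' }

To compute FIRST(D - id), process the symbols left to right:
Symbol D is a non-terminal. Add FIRST(D) \ {ε} = { '-', 'id' }
D is not nullable (ε ∉ FIRST(D)), so stop here.
FIRST(D - id) = { '-', 'id' }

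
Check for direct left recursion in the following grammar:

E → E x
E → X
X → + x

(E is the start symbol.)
Direct left recursion occurs when N → N α for some non-terminal N (the right-hand side begins with the left-hand side itself).

E → E x: LEFT RECURSIVE (starts with E)
E → X: starts with X
X → + x: starts with '+'

The grammar has direct left recursion on: E.

Answer: Yes, E is left-recursive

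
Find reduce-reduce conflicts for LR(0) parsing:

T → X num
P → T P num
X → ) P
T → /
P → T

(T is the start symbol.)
No reduce-reduce conflicts

A reduce-reduce conflict occurs when an LR(0) state has two complete items [A → α .] and [B → β .] — both call for a reduction, and with no lookahead the parser cannot choose between them.

Augment with T' → T and build the canonical LR(0) collection (I0 = CLOSURE({[T' → . T]}), then GOTO on every symbol after a dot until no new states appear). It has 10 states:
  I0: { [T → . /], [T → . X num], [T' → . T], [X → . ) P] }  — shift
  I1: { [P → . T P num], [P → . T], [T → . /], [T → . X num], [X → ) . P], [X → . ) P] }  — shift
  I2: { [T → / .] }  — reduce
  I3: { [T' → T .] }  — accept
  I4: { [T → X . num] }  — shift
  I5: { [T → X num .] }  — reduce
  I6: { [X → ) P .] }  — reduce
  I7: { [P → . T P num], [P → . T], [P → T . P num], [P → T .], [T → . /], [T → . X num], [X → . ) P] }  — shift, reduce
  I8: { [P → T P . num] }  — shift
  I9: { [P → T P num .] }  — reduce

No state contains more than one complete item.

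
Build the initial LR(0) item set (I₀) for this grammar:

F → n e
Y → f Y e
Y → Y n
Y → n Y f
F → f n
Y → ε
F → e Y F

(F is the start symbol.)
{ [F → . e Y F], [F → . f n], [F → . n e], [F' → . F] }

First, augment the grammar with F' → F
I₀ = CLOSURE({ [F' → . F] }):
  [F' → . F] has the dot before F: add [F → . n e], [F → . f n], [F → . e Y F]
No further items can be added.

I₀ = { [F → . e Y F], [F → . f n], [F → . n e], [F' → . F] }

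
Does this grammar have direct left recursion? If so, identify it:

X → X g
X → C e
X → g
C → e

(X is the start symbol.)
Yes, X is left-recursive

X → X g: LEFT RECURSIVE (starts with X)
X → C e: starts with C
X → g: starts with g
C → e: starts with e

The grammar has direct left recursion on: X.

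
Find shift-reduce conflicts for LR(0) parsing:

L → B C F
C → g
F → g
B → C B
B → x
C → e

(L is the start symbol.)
No shift-reduce conflicts

Augment with L' → L and build the canonical LR(0) collection (I0 = CLOSURE({[L' → . L]}), then GOTO on every symbol after a dot until no new states appear). It has 11 states:
  I0: { [B → . C B], [B → . x], [C → . e], [C → . g], [L → . B C F], [L' → . L] }  — shift
  I1: { [C → . e], [C → . g], [L → B . C F] }  — shift
  I2: { [B → . C B], [B → . x], [B → C . B], [C → . e], [C → . g] }  — shift
  I3: { [L' → L .] }  — accept
  I4: { [C → e .] }  — reduce
  I5: { [C → g .] }  — reduce
  I6: { [B → x .] }  — reduce
  I7: { [B → C B .] }  — reduce
  I8: { [F → . g], [L → B C . F] }  — shift
  I9: { [L → B C F .] }  — reduce
  I10: { [F → g .] }  — reduce

No state contains both a complete item and a shift item.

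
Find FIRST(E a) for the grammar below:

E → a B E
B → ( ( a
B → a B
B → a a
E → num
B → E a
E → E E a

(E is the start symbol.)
FIRST sets of the non-terminals involved (from the grammar, by fixed-point iteration):
  FIRST(E) = { 'a', 'num' }

To compute FIRST(E a), process the symbols left to right:
Symbol E is a non-terminal. Add FIRST(E) \ {ε} = { 'a', 'num' }
E is not nullable (ε ∉ FIRST(E)), so stop here.
FIRST(E a) = { 'a', 'num' }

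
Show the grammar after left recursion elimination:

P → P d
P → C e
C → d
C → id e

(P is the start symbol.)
P → C e P'
P' → d P'
P' → ε
C → d
C → id e

P is directly left-recursive. The standard transformation for
  A → A α₁ | ... | A α_m | β₁ | ... | β_n
is
  A  → β₁ A' | ... | β_n A'
  A' → α₁ A' | ... | α_m A' | ε

P → C e becomes P → C e P'
P → P d becomes P' → d P'
Add P' → ε

Productions for other non-terminals are unchanged:
  C → d
  C → id e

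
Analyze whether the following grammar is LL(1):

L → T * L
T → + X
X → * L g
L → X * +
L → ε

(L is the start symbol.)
Yes, the grammar is LL(1).

Relevant sets:
  FIRST(T) = { '+' }
  FIRST(X) = { '*' }
  FOLLOW(L) = { $, 'g' }

For L:
  PREDICT(L → T '*' L) = { '+' }
  PREDICT(L → X '*' '+') = { '*' }
  PREDICT(L → ε) = { $, 'g' }
T, X have a single production, so nothing to check there.

All predict sets are disjoint. The grammar IS LL(1).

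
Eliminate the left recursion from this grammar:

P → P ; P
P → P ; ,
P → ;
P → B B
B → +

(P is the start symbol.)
P is directly left-recursive. The standard transformation for
  A → A α₁ | ... | A α_m | β₁ | ... | β_n
is
  A  → β₁ A' | ... | β_n A'
  A' → α₁ A' | ... | α_m A' | ε

P → ; becomes P → ; P'
P → B B becomes P → B B P'
P → P ; P becomes P' → ; P P'
P → P ; , becomes P' → ; , P'
Add P' → ε

Productions for other non-terminals are unchanged:
  B → +

Resulting grammar:
P → ; P'
P → B B P'
P' → ; P P'
P' → ; , P'
P' → ε
B → +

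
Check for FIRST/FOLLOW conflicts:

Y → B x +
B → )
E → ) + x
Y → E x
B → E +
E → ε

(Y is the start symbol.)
Nullable non-terminals: E.

E: nullable alternative(s) E → ε; FOLLOW(E) = { '+', 'x' }
  E → ) + x: FIRST \ {ε} = { ')' } — disjoint from FOLLOW(E)
  E → ε: FIRST \ {ε} = { } — this is the only nullable alternative, skip

B, Y have no nullable alternative, so no FIRST/FOLLOW check is needed there.

No FIRST/FOLLOW conflicts found.

Answer: No FIRST/FOLLOW conflicts.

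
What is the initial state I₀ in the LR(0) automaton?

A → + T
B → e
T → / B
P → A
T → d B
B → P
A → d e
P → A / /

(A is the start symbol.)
First, augment the grammar with A' → A
I₀ = CLOSURE({ [A' → . A] }):
  [A' → . A] has the dot before A: add [A → . + T], [A → . d e]
No further items can be added.

I₀ = { [A → . + T], [A → . d e], [A' → . A] }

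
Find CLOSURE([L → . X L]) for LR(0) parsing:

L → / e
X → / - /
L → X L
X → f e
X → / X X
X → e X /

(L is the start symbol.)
{ [L → . X L], [X → . / - /], [X → . / X X], [X → . e X /], [X → . f e] }

Start with: [L → . X L]
  [L → . X L] has the dot before X: add [X → . / - /], [X → . f e], [X → . / X X], [X → . e X /]
No further items can be added.

CLOSURE = { [L → . X L], [X → . / - /], [X → . / X X], [X → . e X /], [X → . f e] }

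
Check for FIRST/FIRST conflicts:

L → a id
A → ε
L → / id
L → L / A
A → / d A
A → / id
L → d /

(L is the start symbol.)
Yes. L → a id / L → L '/' A on { 'a' }; L → '/' id / L → L '/' A on { '/' }; L → L '/' A / L → d '/' on { 'd' }; A → '/' d A / A → '/' id on { '/' }

A FIRST/FIRST conflict occurs when two productions N → α and N → β for the same non-terminal have FIRST(α) ∩ FIRST(β) ≠ ∅ (with ε ∈ FIRST of a nullable right-hand side, so two nullable alternatives also conflict).

FIRST sets of the non-terminals at (or reachable through a nullable prefix from) the front of some alternative:
  FIRST(L) = { '/', 'a', 'd' }

Productions for L:
  L → a id: FIRST = { 'a' }
  L → / id: FIRST = { '/' }
  L → L / A: FIRST = { '/', 'a', 'd' }
  L → d /: FIRST = { 'd' }
Productions for A:
  A → ε: FIRST = { ε }
  A → / d A: FIRST = { '/' }
  A → / id: FIRST = { '/' }

Conflict for L: L → a id and L → L / A
  Overlap: { 'a' }
Conflict for L: L → / id and L → L / A
  Overlap: { '/' }
Conflict for L: L → L / A and L → d /
  Overlap: { 'd' }
Conflict for A: A → / d A and A → / id
  Overlap: { '/' }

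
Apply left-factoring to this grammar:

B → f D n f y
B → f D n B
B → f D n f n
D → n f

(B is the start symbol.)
B → f D n B'
B' → f B''
B'' → y
B'' → n
B' → B
D → n f

Left-factoring transforms A → αβ₁ | αβ₂ into A → αA' and A' → β₁ | β₂
(α is the longest common prefix among the alternatives). Repeat until
no nonterminal has two alternatives with a common prefix.

Round 1: B has alternatives sharing prefix 'f D n'. Introduce B': B → f D n B'
  Add: B' → f y
  Add: B' → B
  Add: B' → f n

Round 2: B' has alternatives sharing prefix 'f'. Introduce B'': B' → f B''
  Add: B'' → y
  Add: B'' → n

No remaining common prefixes — done.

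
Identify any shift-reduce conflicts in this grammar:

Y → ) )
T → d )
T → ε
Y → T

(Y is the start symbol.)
Yes — I0: [T → .] vs [T → . d )]

Augment with Y' → Y and build the canonical LR(0) collection (I0 = CLOSURE({[Y' → . Y]}), then GOTO on every symbol after a dot until no new states appear). It has 7 states:
  I0: { [T → . d )], [T → .], [Y → . ) )], [Y → . T], [Y' → . Y] }  — shift, reduce
  I1: { [Y → ) . )] }  — shift
  I2: { [Y → T .] }  — reduce
  I3: { [Y' → Y .] }  — accept
  I4: { [T → d . )] }  — shift
  I5: { [T → d ) .] }  — reduce
  I6: { [Y → ) ) .] }  — reduce

I0 contains reduce item [T → .] and shift items [T → . d )], [Y → . ) )] — shift-reduce conflict.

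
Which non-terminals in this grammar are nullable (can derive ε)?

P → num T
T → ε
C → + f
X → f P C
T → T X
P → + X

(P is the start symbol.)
{ 'T' }

A non-terminal is nullable if it can derive ε (the empty string): either it has an ε-production, or it has a production whose right-hand side consists entirely of nullable non-terminals.

ε-productions: T → ε
So T is immediately nullable.
No further non-terminal can be added: every production for the remaining non-terminals contains a terminal or a non-nullable non-terminal.
Nullable = { 'T' }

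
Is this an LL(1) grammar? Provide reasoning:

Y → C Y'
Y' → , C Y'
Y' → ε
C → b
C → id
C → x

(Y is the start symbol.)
A grammar is LL(1) if for each non-terminal N with multiple productions, the predict sets of those productions are pairwise disjoint, where PREDICT(N → α) = (FIRST(α) \ {ε}) ∪ (FOLLOW(N) if α ⇒* ε).

Relevant sets:
  FOLLOW(Y') = { $ }

For Y':
  PREDICT(Y' → ',' C Y') = { ',' }
  PREDICT(Y' → ε) = { $ }
For C:
  PREDICT(C → b) = { 'b' }
  PREDICT(C → id) = { 'id' }
  PREDICT(C → x) = { 'x' }
Y has a single production, so nothing to check there.

All predict sets are disjoint. The grammar IS LL(1).

Answer: Yes, the grammar is LL(1).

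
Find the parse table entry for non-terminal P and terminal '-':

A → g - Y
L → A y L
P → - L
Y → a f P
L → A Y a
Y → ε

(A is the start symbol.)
To find M[P, '-'], we find productions for P where '-' is in the predict set (PREDICT(N → α) = (FIRST(α) \ {ε}) ∪ (FOLLOW(N) if α ⇒* ε)).

P → - L: PREDICT = { '-' }
  '-' is in predict set, so this production goes in M[P, '-']

M[P, '-'] = P → - L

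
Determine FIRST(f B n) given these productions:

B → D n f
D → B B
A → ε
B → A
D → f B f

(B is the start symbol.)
{ 'f' }

To compute FIRST(f B n), process the symbols left to right:
Symbol f is a terminal. Add 'f' and stop.
FIRST(f B n) = { 'f' }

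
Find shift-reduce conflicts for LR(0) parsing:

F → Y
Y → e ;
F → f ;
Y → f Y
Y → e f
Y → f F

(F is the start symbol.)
A shift-reduce conflict occurs when an LR(0) state has both:
  - a complete (reduce) item [A → α .] (dot at the end), and
  - a shift item [B → β . c γ] (dot before a terminal).

Augment with F' → F and build the canonical LR(0) collection (I0 = CLOSURE({[F' → . F]}), then GOTO on every symbol after a dot until no new states appear). It has 10 states:
  I0: { [F → . Y], [F → . f ;], [F' → . F], [Y → . e ;], [Y → . e f], [Y → . f F], [Y → . f Y] }  — shift
  I1: { [F' → F .] }  — accept
  I2: { [F → Y .] }  — reduce
  I3: { [Y → e . ;], [Y → e . f] }  — shift
  I4: { [F → . Y], [F → . f ;], [F → f . ;], [Y → . e ;], [Y → . e f], [Y → . f F], [Y → . f Y], [Y → f . F], [Y → f . Y] }  — shift
  I5: { [F → f ; .] }  — reduce
  I6: { [Y → f F .] }  — reduce
  I7: { [F → Y .], [Y → f Y .] }  — 2 reduces
  I8: { [Y → e ; .] }  — reduce
  I9: { [Y → e f .] }  — reduce

No state contains both a complete item and a shift item.

Answer: No shift-reduce conflicts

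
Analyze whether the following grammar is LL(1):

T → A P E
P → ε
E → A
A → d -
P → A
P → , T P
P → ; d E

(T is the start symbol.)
A grammar is LL(1) if for each non-terminal N with multiple productions, the predict sets of those productions are pairwise disjoint, where PREDICT(N → α) = (FIRST(α) \ {ε}) ∪ (FOLLOW(N) if α ⇒* ε).

Relevant sets:
  FIRST(A) = { 'd' }
  FOLLOW(P) = { 'd' }

For P:
  PREDICT(P → ε) = { 'd' }
  PREDICT(P → A) = { 'd' }
  PREDICT(P → ',' T P) = { ',' }
  PREDICT(P → ';' d E) = { ';' }
T, E, A have a single production, so nothing to check there.

Conflict found: Predict set conflict for P: { 'd' }
The grammar is NOT LL(1).

Answer: No. Predict set conflict for P: { 'd' }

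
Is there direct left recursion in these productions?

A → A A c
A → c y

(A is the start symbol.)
A → A A c: LEFT RECURSIVE (starts with A)
A → c y: starts with c

The grammar has direct left recursion on: A.

Answer: Yes, A is left-recursive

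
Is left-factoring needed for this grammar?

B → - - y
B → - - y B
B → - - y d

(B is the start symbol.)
Yes, B has productions with common prefix '- - y'

Left-factoring is needed when two productions for the same non-terminal
share a common prefix on the right-hand side.

Productions for B:
  B → - - y
  B → - - y B
  B → - - y d

Found common prefix '- - y' in productions for B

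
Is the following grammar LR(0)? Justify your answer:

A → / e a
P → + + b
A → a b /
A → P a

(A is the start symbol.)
Augment with A' → A and build the canonical LR(0) collection (I0 = CLOSURE({[A' → . A]}), then GOTO on every symbol after a dot until no new states appear). It has 13 states:
  I0: { [A → . / e a], [A → . P a], [A → . a b /], [A' → . A], [P → . + + b] }  — shift
  I1: { [P → + . + b] }  — shift
  I2: { [A → / . e a] }  — shift
  I3: { [A' → A .] }  — accept
  I4: { [A → P . a] }  — shift
  I5: { [A → a . b /] }  — shift
  I6: { [A → a b . /] }  — shift
  I7: { [A → a b / .] }  — reduce
  I8: { [A → P a .] }  — reduce
  I9: { [A → / e . a] }  — shift
  I10: { [A → / e a .] }  — reduce
  I11: { [P → + + . b] }  — shift
  I12: { [P → + + b .] }  — reduce

Every state is either a pure shift/goto state or contains exactly one complete item and nothing to shift — no conflicts. The grammar is LR(0).

Answer: Yes, the grammar is LR(0)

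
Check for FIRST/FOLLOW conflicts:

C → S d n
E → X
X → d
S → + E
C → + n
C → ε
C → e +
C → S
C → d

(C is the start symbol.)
Nullable non-terminals: C.
FIRST sets used below: FIRST(S) = { '+' }

C: nullable alternative(s) C → ε; FOLLOW(C) = { $ }
  C → S d n: FIRST \ {ε} = { '+' } — disjoint from FOLLOW(C)
  C → + n: FIRST \ {ε} = { '+' } — disjoint from FOLLOW(C)
  C → ε: FIRST \ {ε} = { } — this is the only nullable alternative, skip
  C → e +: FIRST \ {ε} = { 'e' } — disjoint from FOLLOW(C)
  C → S: FIRST \ {ε} = { '+' } — disjoint from FOLLOW(C)
  C → d: FIRST \ {ε} = { 'd' } — disjoint from FOLLOW(C)

E, S, X have no nullable alternative, so no FIRST/FOLLOW check is needed there.

No FIRST/FOLLOW conflicts found.

Answer: No FIRST/FOLLOW conflicts.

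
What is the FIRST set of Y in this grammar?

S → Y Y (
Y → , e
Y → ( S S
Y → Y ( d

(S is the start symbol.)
To compute FIRST(Y), examine every production with Y on the left-hand side, reading each right-hand side left to right until a non-nullable symbol is reached.

From Y → , e:
  - ',' is a terminal: add ',' and stop
From Y → ( S S:
  - '(' is a terminal: add '(' and stop
From Y → Y ( d:
  - Y is the symbol being defined: contributes nothing new
    Y is not nullable, so stop

Collecting: FIRST(Y) = { '(', ',' }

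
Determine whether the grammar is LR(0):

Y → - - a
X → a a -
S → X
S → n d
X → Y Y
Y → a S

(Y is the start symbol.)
No. Shift-reduce conflict between [X → a a - .] and [Y → - . - a]

Augment with Y' → Y and build the canonical LR(0) collection (I0 = CLOSURE({[Y' → . Y]}), then GOTO on every symbol after a dot until no new states appear). It has 15 states:
  I0: { [Y → . - - a], [Y → . a S], [Y' → . Y] }  — shift
  I1: { [Y → - . - a] }  — shift
  I2: { [Y' → Y .] }  — accept
  I3: { [S → . X], [S → . n d], [X → . Y Y], [X → . a a -], [Y → . - - a], [Y → . a S], [Y → a . S] }  — shift
  I4: { [Y → a S .] }  — reduce
  I5: { [S → X .] }  — reduce
  I6: { [X → Y . Y], [Y → . - - a], [Y → . a S] }  — shift
  I7: { [S → . X], [S → . n d], [X → . Y Y], [X → . a a -], [X → a . a -], [Y → . - - a], [Y → . a S], [Y → a . S] }  — shift
  I8: { [S → n . d] }  — shift
  I9: { [S → n d .] }  — reduce
  I10: { [S → . X], [S → . n d], [X → . Y Y], [X → . a a -], [X → a . a -], [X → a a . -], [Y → . - - a], [Y → . a S], [Y → a . S] }  — shift
  I11: { [X → a a - .], [Y → - . - a] }  — shift, reduce
  I12: { [Y → - - . a] }  — shift
  I13: { [Y → - - a .] }  — reduce
  I14: { [X → Y Y .] }  — reduce

Conflict in state I11:
  Shift-reduce conflict between [X → a a - .] and [Y → - . - a]
So the grammar is NOT LR(0).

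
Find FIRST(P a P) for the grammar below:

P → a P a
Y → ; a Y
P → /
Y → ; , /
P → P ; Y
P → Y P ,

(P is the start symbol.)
FIRST sets of the non-terminals involved (from the grammar, by fixed-point iteration):
  FIRST(P) = { '/', ';', 'a' }

To compute FIRST(P a P), process the symbols left to right:
Symbol P is a non-terminal. Add FIRST(P) \ {ε} = { '/', ';', 'a' }
P is not nullable (ε ∉ FIRST(P)), so stop here.
FIRST(P a P) = { '/', ';', 'a' }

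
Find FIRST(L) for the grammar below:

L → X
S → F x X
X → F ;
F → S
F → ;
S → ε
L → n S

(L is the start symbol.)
{ ';', 'n', 'x' }

To compute FIRST(L), examine every production with L on the left-hand side, reading each right-hand side left to right until a non-nullable symbol is reached.

FIRST sets of the other non-terminals involved (by the same procedure, iterated to a fixed point):
  FIRST(X) = { ';', 'x' }

From L → X:
  - X is a non-terminal: add FIRST(X) \ {ε} = { ';', 'x' }
    X is not nullable, so stop
From L → n S:
  - n is a terminal: add 'n' and stop

Collecting: FIRST(L) = { ';', 'n', 'x' }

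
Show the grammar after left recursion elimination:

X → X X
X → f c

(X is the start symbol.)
X is directly left-recursive. The standard transformation for
  A → A α₁ | ... | A α_m | β₁ | ... | β_n
is
  A  → β₁ A' | ... | β_n A'
  A' → α₁ A' | ... | α_m A' | ε

X → f c becomes X → f c X'
X → X X becomes X' → X X'
Add X' → ε

Resulting grammar:
X → f c X'
X' → X X'
X' → ε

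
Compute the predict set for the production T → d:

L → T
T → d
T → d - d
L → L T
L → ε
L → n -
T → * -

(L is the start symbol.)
PREDICT(T → d) = (FIRST(RHS) \ {ε}) ∪ (FOLLOW(T) if ε ∈ FIRST(RHS), i.e. RHS ⇒* ε)
FIRST(d) = { 'd' }
ε ∉ FIRST(d), so FOLLOW(T) is not added.
PREDICT(T → d) = { 'd' }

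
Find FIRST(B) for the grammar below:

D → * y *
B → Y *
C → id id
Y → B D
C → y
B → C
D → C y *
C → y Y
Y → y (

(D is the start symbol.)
To compute FIRST(B), examine every production with B on the left-hand side, reading each right-hand side left to right until a non-nullable symbol is reached.

FIRST sets of the other non-terminals involved (by the same procedure, iterated to a fixed point):
  FIRST(Y) = { 'id', 'y' }
  FIRST(C) = { 'id', 'y' }

From B → Y *:
  - Y is a non-terminal: add FIRST(Y) \ {ε} = { 'id', 'y' }
    Y is not nullable, so stop
From B → C:
  - C is a non-terminal: add FIRST(C) \ {ε} = { 'id', 'y' }
    C is not nullable, so stop

Collecting: FIRST(B) = { 'id', 'y' }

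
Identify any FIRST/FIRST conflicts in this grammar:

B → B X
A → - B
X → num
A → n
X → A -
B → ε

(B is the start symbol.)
No FIRST/FIRST conflicts.

A FIRST/FIRST conflict occurs when two productions N → α and N → β for the same non-terminal have FIRST(α) ∩ FIRST(β) ≠ ∅ (with ε ∈ FIRST of a nullable right-hand side, so two nullable alternatives also conflict).

FIRST sets of the non-terminals at (or reachable through a nullable prefix from) the front of some alternative:
  FIRST(B) = { '-', 'n', 'num', ε }
  FIRST(X) = { '-', 'n', 'num' }
  FIRST(A) = { '-', 'n' }

Productions for B:
  B → B X: FIRST = { '-', 'n', 'num' }
  B → ε: FIRST = { ε }
Productions for A:
  A → - B: FIRST = { '-' }
  A → n: FIRST = { 'n' }
Productions for X:
  X → num: FIRST = { 'num' }
  X → A -: FIRST = { '-', 'n' }

All alternatives of each non-terminal have pairwise disjoint FIRST sets.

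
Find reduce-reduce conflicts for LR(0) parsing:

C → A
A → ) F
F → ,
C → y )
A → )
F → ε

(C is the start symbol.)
Yes — I1: [A → ) .] vs [F → .]

A reduce-reduce conflict occurs when an LR(0) state has two complete items [A → α .] and [B → β .] — both call for a reduction, and with no lookahead the parser cannot choose between them.

Augment with C' → C and build the canonical LR(0) collection (I0 = CLOSURE({[C' → . C]}), then GOTO on every symbol after a dot until no new states appear). It has 8 states:
  I0: { [A → . ) F], [A → . )], [C → . A], [C → . y )], [C' → . C] }  — shift
  I1: { [A → ) . F], [A → ) .], [F → . ,], [F → .] }  — shift, 2 reduces
  I2: { [C → A .] }  — reduce
  I3: { [C' → C .] }  — accept
  I4: { [C → y . )] }  — shift
  I5: { [C → y ) .] }  — reduce
  I6: { [F → , .] }  — reduce
  I7: { [A → ) F .] }  — reduce

I1 contains complete items [A → ) .], [F → .] — reduce-reduce conflict.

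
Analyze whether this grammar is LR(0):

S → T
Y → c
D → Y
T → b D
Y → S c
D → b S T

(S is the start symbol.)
Yes, the grammar is LR(0)

A grammar is LR(0) if no state in the canonical LR(0) collection has:
  - both a shift item (dot before a terminal) and a complete item (shift-reduce conflict), or
  - two or more complete items (reduce-reduce conflict; the accept item [S' → S .] counts as a complete item here).

Augment with S' → S and build the canonical LR(0) collection (I0 = CLOSURE({[S' → . S]}), then GOTO on every symbol after a dot until no new states appear). It has 12 states:
  I0: { [S → . T], [S' → . S], [T → . b D] }  — shift
  I1: { [S' → S .] }  — accept
  I2: { [S → T .] }  — reduce
  I3: { [D → . Y], [D → . b S T], [S → . T], [T → . b D], [T → b . D], [Y → . S c], [Y → . c] }  — shift
  I4: { [T → b D .] }  — reduce
  I5: { [Y → S . c] }  — shift
  I6: { [D → Y .] }  — reduce
  I7: { [D → . Y], [D → . b S T], [D → b . S T], [S → . T], [T → . b D], [T → b . D], [Y → . S c], [Y → . c] }  — shift
  I8: { [Y → c .] }  — reduce
  I9: { [D → b S . T], [T → . b D], [Y → S . c] }  — shift
  I10: { [D → b S T .] }  — reduce
  I11: { [Y → S c .] }  — reduce

Every state is either a pure shift/goto state or contains exactly one complete item and nothing to shift — no conflicts. The grammar is LR(0).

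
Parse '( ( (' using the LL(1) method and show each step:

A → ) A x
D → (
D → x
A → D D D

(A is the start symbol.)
LL(1) parsing maintains a stack (initially the start symbol over $) and the input. At each step: if the stack top is a terminal, match it against the current input token; if it is a non-terminal N, replace it with the RHS of M[N, lookahead] (the unique production whose predict set contains the lookahead).

Stack is shown with the top on the left.

Stack    Input    Action
------------------------
A $      ( ( ( $  output A → D D D
D D D $  ( ( ( $  output D → (
( D D $  ( ( ( $  match '('
D D $    ( ( $    output D → (
( D $    ( ( $    match '('
D $      ( $      output D → (
( $      ( $      match '('
$        $        accept

The string is accepted.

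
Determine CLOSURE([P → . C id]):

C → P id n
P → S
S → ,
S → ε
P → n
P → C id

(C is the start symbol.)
Start with: [P → . C id]
  [P → . C id] has the dot before C: add [C → . P id n]
  [C → . P id n] has the dot before P: add [P → . S], [P → . n]
  [P → . S] has the dot before S: add [S → . ,], [S → .]
No further items can be added.

CLOSURE = { [C → . P id n], [P → . C id], [P → . S], [P → . n], [S → . ,], [S → .] }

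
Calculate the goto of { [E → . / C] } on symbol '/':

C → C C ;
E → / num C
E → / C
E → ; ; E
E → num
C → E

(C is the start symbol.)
GOTO(I, '/') = CLOSURE({ [A → αX.β] : [A → α.Xβ] ∈ I, X = '/' })

Items with dot before '/', with the dot advanced:
  [E → . / C] → [E → / . C]
Closure of the advanced items:
  [E → / . C] has the dot before C: add [C → . C C ;], [C → . E]
  [C → . E] has the dot before E: add [E → . / num C], [E → . / C], [E → . ; ; E], [E → . num]

GOTO = { [C → . C C ;], [C → . E], [E → . / C], [E → . / num C], [E → . ; ; E], [E → . num], [E → / . C] }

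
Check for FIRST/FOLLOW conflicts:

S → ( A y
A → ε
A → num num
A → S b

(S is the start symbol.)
A FIRST/FOLLOW conflict occurs when a non-terminal N has a nullable alternative N → β (β ⇒* ε) and another alternative N → α with FIRST(α) ∩ FOLLOW(N) ≠ ∅: on such a lookahead the parser cannot decide between expanding α and letting N vanish via β.

Nullable non-terminals: A.
FIRST sets used below: FIRST(S) = { '(' }

A: nullable alternative(s) A → ε; FOLLOW(A) = { 'y' }
  A → ε: FIRST \ {ε} = { } — this is the only nullable alternative, skip
  A → num num: FIRST \ {ε} = { 'num' } — disjoint from FOLLOW(A)
  A → S b: FIRST \ {ε} = { '(' } — disjoint from FOLLOW(A)

S has no nullable alternative, so no FIRST/FOLLOW check is needed there.

No FIRST/FOLLOW conflicts found.

Answer: No FIRST/FOLLOW conflicts.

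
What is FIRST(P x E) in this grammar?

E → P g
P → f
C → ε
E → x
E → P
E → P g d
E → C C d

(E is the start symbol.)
FIRST sets of the non-terminals involved (from the grammar, by fixed-point iteration):
  FIRST(P) = { 'f' }

To compute FIRST(P x E), process the symbols left to right:
Symbol P is a non-terminal. Add FIRST(P) \ {ε} = { 'f' }
P is not nullable (ε ∉ FIRST(P)), so stop here.
FIRST(P x E) = { 'f' }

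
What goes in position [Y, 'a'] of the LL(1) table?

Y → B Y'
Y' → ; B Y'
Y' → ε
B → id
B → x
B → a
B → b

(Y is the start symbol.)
To find M[Y, 'a'], we find productions for Y where 'a' is in the predict set (PREDICT(N → α) = (FIRST(α) \ {ε}) ∪ (FOLLOW(N) if α ⇒* ε)).

Relevant sets:
  FIRST(B) = { 'a', 'b', 'id', 'x' }

Y → B Y': PREDICT = { 'a', 'b', 'id', 'x' }
  'a' is in predict set, so this production goes in M[Y, 'a']

M[Y, 'a'] = Y → B Y'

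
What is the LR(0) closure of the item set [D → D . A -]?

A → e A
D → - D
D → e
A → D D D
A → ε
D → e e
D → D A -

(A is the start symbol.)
To compute CLOSURE, for each item [A → α.Bβ] where B is a non-terminal, add [B → .γ] for all productions B → γ; repeat for the newly added items until nothing changes.

Start with: [D → D . A -]
  [D → D . A -] has the dot before A: add [A → . e A], [A → . D D D], [A → .]
  [A → . D D D] has the dot before D: add [D → . - D], [D → . e], [D → . e e], [D → . D A -]
No further items can be added.

CLOSURE = { [A → . D D D], [A → . e A], [A → .], [D → . - D], [D → . D A -], [D → . e e], [D → . e], [D → D . A -] }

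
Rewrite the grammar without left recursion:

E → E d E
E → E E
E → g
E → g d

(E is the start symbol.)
E → g E'
E → g d E'
E' → d E E'
E' → E E'
E' → ε

E is directly left-recursive. The standard transformation for
  A → A α₁ | ... | A α_m | β₁ | ... | β_n
is
  A  → β₁ A' | ... | β_n A'
  A' → α₁ A' | ... | α_m A' | ε

E → g becomes E → g E'
E → g d becomes E → g d E'
E → E d E becomes E' → d E E'
E → E E becomes E' → E E'
Add E' → ε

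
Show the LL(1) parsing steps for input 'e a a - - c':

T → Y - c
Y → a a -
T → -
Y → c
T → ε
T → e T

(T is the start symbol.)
Stack is shown with the top on the left.

Stack        Input          Action
----------------------------------
T $          e a a - - c $  output T → e T
e T $        e a a - - c $  match 'e'
T $          a a - - c $    output T → Y - c
Y - c $      a a - - c $    output Y → a a -
a a - - c $  a a - - c $    match 'a'
a - - c $    a - - c $      match 'a'
- - c $      - - c $        match '-'
- c $        - c $          match '-'
c $          c $            match 'c'
$            $              accept

The string is accepted.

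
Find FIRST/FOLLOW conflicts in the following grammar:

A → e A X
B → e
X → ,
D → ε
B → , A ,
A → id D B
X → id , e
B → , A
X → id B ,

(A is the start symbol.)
No FIRST/FOLLOW conflicts.

A FIRST/FOLLOW conflict occurs when a non-terminal N has a nullable alternative N → β (β ⇒* ε) and another alternative N → α with FIRST(α) ∩ FOLLOW(N) ≠ ∅: on such a lookahead the parser cannot decide between expanding α and letting N vanish via β.

Nullable non-terminals: D.
D has a nullable alternative but only one production, so nothing to check.

A, B, X have no nullable alternative, so no FIRST/FOLLOW check is needed there.

No FIRST/FOLLOW conflicts found.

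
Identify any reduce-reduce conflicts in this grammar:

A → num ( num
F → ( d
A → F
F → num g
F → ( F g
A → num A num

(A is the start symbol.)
A reduce-reduce conflict occurs when an LR(0) state has two complete items [A → α .] and [B → β .] — both call for a reduction, and with no lookahead the parser cannot choose between them.

Augment with A' → A and build the canonical LR(0) collection (I0 = CLOSURE({[A' → . A]}), then GOTO on every symbol after a dot until no new states appear). It has 14 states:
  I0: { [A → . F], [A → . num ( num], [A → . num A num], [A' → . A], [F → . ( F g], [F → . ( d], [F → . num g] }  — shift
  I1: { [F → ( . F g], [F → ( . d], [F → . ( F g], [F → . ( d], [F → . num g] }  — shift
  I2: { [A' → A .] }  — accept
  I3: { [A → F .] }  — reduce
  I4: { [A → . F], [A → . num ( num], [A → . num A num], [A → num . ( num], [A → num . A num], [F → . ( F g], [F → . ( d], [F → . num g], [F → num . g] }  — shift
  I5: { [A → num ( . num], [F → ( . F g], [F → ( . d], [F → . ( F g], [F → . ( d], [F → . num g] }  — shift
  I6: { [A → num A . num] }  — shift
  I7: { [F → num g .] }  — reduce
  I8: { [A → num A num .] }  — reduce
  I9: { [F → ( F . g] }  — shift
  I10: { [F → ( d .] }  — reduce
  I11: { [A → num ( num .], [F → num . g] }  — shift, reduce
  I12: { [F → ( F g .] }  — reduce
  I13: { [F → num . g] }  — shift

No state contains more than one complete item.

Answer: No reduce-reduce conflicts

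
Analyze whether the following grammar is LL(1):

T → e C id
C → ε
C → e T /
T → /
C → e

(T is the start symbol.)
No. Predict set conflict for C: { 'e' }

A grammar is LL(1) if for each non-terminal N with multiple productions, the predict sets of those productions are pairwise disjoint, where PREDICT(N → α) = (FIRST(α) \ {ε}) ∪ (FOLLOW(N) if α ⇒* ε).

Relevant sets:
  FOLLOW(C) = { 'id' }

For T:
  PREDICT(T → e C id) = { 'e' }
  PREDICT(T → '/') = { '/' }
For C:
  PREDICT(C → ε) = { 'id' }
  PREDICT(C → e T '/') = { 'e' }
  PREDICT(C → e) = { 'e' }

Conflict found: Predict set conflict for C: { 'e' }
The grammar is NOT LL(1).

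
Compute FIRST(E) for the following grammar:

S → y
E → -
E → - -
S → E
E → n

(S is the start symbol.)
{ '-', 'n' }

From E → -:
  - '-' is a terminal: add '-' and stop
From E → - -:
  - '-' is a terminal: add '-' and stop
From E → n:
  - n is a terminal: add 'n' and stop

Collecting: FIRST(E) = { '-', 'n' }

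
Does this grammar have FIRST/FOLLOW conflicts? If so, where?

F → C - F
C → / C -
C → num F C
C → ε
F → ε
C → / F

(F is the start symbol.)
Yes. F → C '-' F with FOLLOW(F) on { '-', '/', 'num' }

A FIRST/FOLLOW conflict occurs when a non-terminal N has a nullable alternative N → β (β ⇒* ε) and another alternative N → α with FIRST(α) ∩ FOLLOW(N) ≠ ∅: on such a lookahead the parser cannot decide between expanding α and letting N vanish via β.

Nullable non-terminals: C, F.
FIRST sets used below: FIRST(C) = { '/', 'num', ε }

C: nullable alternative(s) C → ε; FOLLOW(C) = { '-' }
  C → / C -: FIRST \ {ε} = { '/' } — disjoint from FOLLOW(C)
  C → num F C: FIRST \ {ε} = { 'num' } — disjoint from FOLLOW(C)
  C → ε: FIRST \ {ε} = { } — this is the only nullable alternative, skip
  C → / F: FIRST \ {ε} = { '/' } — disjoint from FOLLOW(C)

F: nullable alternative(s) F → ε; FOLLOW(F) = { $, '-', '/', 'num' }
  F → C - F: FIRST \ {ε} = { '-', '/', 'num' } — overlaps FOLLOW(F) on { '-', '/', 'num' }: CONFLICT
  F → ε: FIRST \ {ε} = { } — this is the only nullable alternative, skip

So the grammar has 1 FIRST/FOLLOW conflict (marked CONFLICT above).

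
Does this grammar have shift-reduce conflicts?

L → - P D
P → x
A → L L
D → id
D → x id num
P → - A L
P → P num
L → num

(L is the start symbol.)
No shift-reduce conflicts

Augment with L' → L and build the canonical LR(0) collection (I0 = CLOSURE({[L' → . L]}), then GOTO on every symbol after a dot until no new states appear). It has 17 states:
  I0: { [L → . - P D], [L → . num], [L' → . L] }  — shift
  I1: { [L → - . P D], [P → . - A L], [P → . P num], [P → . x] }  — shift
  I2: { [L' → L .] }  — accept
  I3: { [L → num .] }  — reduce
  I4: { [A → . L L], [L → . - P D], [L → . num], [P → - . A L] }  — shift
  I5: { [D → . id], [D → . x id num], [L → - P . D], [P → P . num] }  — shift
  I6: { [P → x .] }  — reduce
  I7: { [L → - P D .] }  — reduce
  I8: { [D → id .] }  — reduce
  I9: { [P → P num .] }  — reduce
  I10: { [D → x . id num] }  — shift
  I11: { [D → x id . num] }  — shift
  I12: { [D → x id num .] }  — reduce
  I13: { [L → . - P D], [L → . num], [P → - A . L] }  — shift
  I14: { [A → L . L], [L → . - P D], [L → . num] }  — shift
  I15: { [A → L L .] }  — reduce
  I16: { [P → - A L .] }  — reduce

No state contains both a complete item and a shift item.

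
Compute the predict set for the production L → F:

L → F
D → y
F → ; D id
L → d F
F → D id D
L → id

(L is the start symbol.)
PREDICT(L → F) = (FIRST(RHS) \ {ε}) ∪ (FOLLOW(L) if ε ∈ FIRST(RHS), i.e. RHS ⇒* ε)
FIRST(F) = { ';', 'y' }
FIRST(F) = { ';', 'y' }
ε ∉ FIRST(F), so FOLLOW(L) is not added.
PREDICT(L → F) = { ';', 'y' }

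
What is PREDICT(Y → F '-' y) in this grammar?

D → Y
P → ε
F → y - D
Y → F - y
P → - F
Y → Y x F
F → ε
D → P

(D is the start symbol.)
{ '-', 'y' }

PREDICT(Y → F '-' y) = (FIRST(RHS) \ {ε}) ∪ (FOLLOW(Y) if ε ∈ FIRST(RHS), i.e. RHS ⇒* ε)
FIRST(F) = { 'y', ε }
FIRST(F '-' y) = { '-', 'y' }
ε ∉ FIRST(F '-' y), so FOLLOW(Y) is not added.
PREDICT(Y → F '-' y) = { '-', 'y' }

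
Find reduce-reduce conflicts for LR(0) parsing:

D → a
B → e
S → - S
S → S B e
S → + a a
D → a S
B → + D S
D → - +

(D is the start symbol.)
A reduce-reduce conflict occurs when an LR(0) state has two complete items [A → α .] and [B → β .] — both call for a reduction, and with no lookahead the parser cannot choose between them.

Augment with D' → D and build the canonical LR(0) collection (I0 = CLOSURE({[D' → . D]}), then GOTO on every symbol after a dot until no new states appear). It has 17 states:
  I0: { [D → . - +], [D → . a S], [D → . a], [D' → . D] }  — shift
  I1: { [D → - . +] }  — shift
  I2: { [D' → D .] }  — accept
  I3: { [D → a . S], [D → a .], [S → . + a a], [S → . - S], [S → . S B e] }  — shift, reduce
  I4: { [S → + . a a] }  — shift
  I5: { [S → - . S], [S → . + a a], [S → . - S], [S → . S B e] }  — shift
  I6: { [B → . + D S], [B → . e], [D → a S .], [S → S . B e] }  — shift, reduce
  I7: { [B → + . D S], [D → . - +], [D → . a S], [D → . a] }  — shift
  I8: { [S → S B . e] }  — shift
  I9: { [B → e .] }  — reduce
  I10: { [S → S B e .] }  — reduce
  I11: { [B → + D . S], [S → . + a a], [S → . - S], [S → . S B e] }  — shift
  I12: { [B → + D S .], [B → . + D S], [B → . e], [S → S . B e] }  — shift, reduce
  I13: { [B → . + D S], [B → . e], [S → - S .], [S → S . B e] }  — shift, reduce
  I14: { [S → + a . a] }  — shift
  I15: { [S → + a a .] }  — reduce
  I16: { [D → - + .] }  — reduce

No state contains more than one complete item.

Answer: No reduce-reduce conflicts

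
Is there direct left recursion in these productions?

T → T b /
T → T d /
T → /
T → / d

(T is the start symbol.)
Yes, T is left-recursive

Direct left recursion occurs when N → N α for some non-terminal N (the right-hand side begins with the left-hand side itself).

T → T b /: LEFT RECURSIVE (starts with T)
T → T d /: LEFT RECURSIVE (starts with T)
T → /: starts with '/'
T → / d: starts with '/'

The grammar has direct left recursion on: T.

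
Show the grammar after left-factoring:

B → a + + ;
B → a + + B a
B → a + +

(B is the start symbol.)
Left-factoring transforms A → αβ₁ | αβ₂ into A → αA' and A' → β₁ | β₂
(α is the longest common prefix among the alternatives). Repeat until
no nonterminal has two alternatives with a common prefix.

Round 1: B has alternatives sharing prefix 'a + +'. Introduce B': B → a + + B'
  Add: B' → ;
  Add: B' → B a
  Add: B' → ε

No remaining common prefixes — done.

Resulting grammar:
B → a + + B'
B' → ;
B' → B a
B' → ε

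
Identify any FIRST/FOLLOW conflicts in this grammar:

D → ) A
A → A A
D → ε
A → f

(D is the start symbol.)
Nullable non-terminals: D.

D: nullable alternative(s) D → ε; FOLLOW(D) = { $ }
  D → ) A: FIRST \ {ε} = { ')' } — disjoint from FOLLOW(D)
  D → ε: FIRST \ {ε} = { } — this is the only nullable alternative, skip

A has no nullable alternative, so no FIRST/FOLLOW check is needed there.

No FIRST/FOLLOW conflicts found.

Answer: No FIRST/FOLLOW conflicts.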